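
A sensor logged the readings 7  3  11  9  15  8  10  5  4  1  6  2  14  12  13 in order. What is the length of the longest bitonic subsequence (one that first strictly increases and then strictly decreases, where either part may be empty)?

7

inc[i] = longest strictly increasing subsequence ending at i; dec[i] = longest strictly decreasing subsequence starting at i:
i:      1  2  3  4  5  6  7  8  9 10 11 12 13 14 15
a[i]:   7  3 11  9 15  8 10  5  4  1  6  2 14 12 13
inc:    1  1  2  2  3  2  3  2  2  1  3  2  4  4  5
dec:    4  2  6  5  5  4  4  3  2  1  2  1  2  1  1
Best peak at i=3 (value 11): inc=2, dec=6, length 2+6−1 = 7.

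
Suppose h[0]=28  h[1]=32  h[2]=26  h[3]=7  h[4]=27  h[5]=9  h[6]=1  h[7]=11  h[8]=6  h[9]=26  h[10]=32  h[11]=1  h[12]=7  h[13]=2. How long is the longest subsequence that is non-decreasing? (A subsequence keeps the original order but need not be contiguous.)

5

Track the smallest tail for each achievable length (allowing ties):
28 → extends → [28]
32 → extends → [28, 32]
26 → replaces 28 → [26, 32]
7 → replaces 26 → [7, 32]
27 → replaces 32 → [7, 27]
9 → replaces 27 → [7, 9]
1 → replaces 7 → [1, 9]
11 → extends → [1, 9, 11]
6 → replaces 9 → [1, 6, 11]
26 → extends → [1, 6, 11, 26]
32 → extends → [1, 6, 11, 26, 32]
1 → replaces 6 → [1, 1, 11, 26, 32]
7 → replaces 11 → [1, 1, 7, 26, 32]
2 → replaces 7 → [1, 1, 2, 26, 32]
Five tails, so the longest non-decreasing subsequence has length 5 (e.g. 7, 9, 11, 26, 32).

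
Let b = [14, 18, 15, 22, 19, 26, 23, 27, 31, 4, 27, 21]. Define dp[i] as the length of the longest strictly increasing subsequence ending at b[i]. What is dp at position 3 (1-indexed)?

2

dp[i] = 1 + max{dp[j] : j<i, b[j]<b[i]} (or 1 if no such j):
i:      1  2  3  4  5  6  7  8  9 10 11 12
b[i]:  14 18 15 22 19 26 23 27 31  4 27 21
dp:     1  2  2  3  3  4  4  5  6  1  5  4
At index 3 the value is 2.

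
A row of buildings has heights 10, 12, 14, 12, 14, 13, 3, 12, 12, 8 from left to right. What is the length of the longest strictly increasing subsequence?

Track the smallest tail for each achievable length (strict):
10 → extends → [10]
12 → extends → [10, 12]
14 → extends → [10, 12, 14]
12 → already a tail → [10, 12, 14]
14 → already a tail → [10, 12, 14]
13 → replaces 14 → [10, 12, 13]
3 → replaces 10 → [3, 12, 13]
12 → already a tail → [3, 12, 13]
12 → already a tail → [3, 12, 13]
8 → replaces 12 → [3, 8, 13]
Three tails, so the longest strictly increasing subsequence has length 3 (e.g. 10, 12, 14).

3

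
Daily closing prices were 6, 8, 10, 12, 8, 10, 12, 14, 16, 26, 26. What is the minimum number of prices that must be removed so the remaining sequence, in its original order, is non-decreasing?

2

Fewest deletions = n − (longest non-decreasing subsequence).
Patience tails:
6 → extends → [6]
8 → extends → [6, 8]
10 → extends → [6, 8, 10]
12 → extends → [6, 8, 10, 12]
8 → replaces 10 → [6, 8, 8, 12]
10 → replaces 12 → [6, 8, 8, 10]
12 → extends → [6, 8, 8, 10, 12]
14 → extends → [6, 8, 8, 10, 12, 14]
16 → extends → [6, 8, 8, 10, 12, 14, 16]
26 → extends → [6, 8, 8, 10, 12, 14, 16, 26]
26 → extends → [6, 8, 8, 10, 12, 14, 16, 26, 26]
Longest non-decreasing subsequence has length 9, so deletions = 11 − 9 = 2.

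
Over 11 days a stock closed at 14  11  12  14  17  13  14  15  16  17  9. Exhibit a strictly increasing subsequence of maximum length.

11, 12, 13, 14, 15, 16, 17

Patience tails give the LIS length; then backtrack through the dp parents:
14 → extends → [14]
11 → replaces 14 → [11]
12 → extends → [11, 12]
14 → extends → [11, 12, 14]
17 → extends → [11, 12, 14, 17]
13 → replaces 14 → [11, 12, 13, 17]
14 → replaces 17 → [11, 12, 13, 14]
15 → extends → [11, 12, 13, 14, 15]
16 → extends → [11, 12, 13, 14, 15, 16]
17 → extends → [11, 12, 13, 14, 15, 16, 17]
9 → replaces 11 → [9, 12, 13, 14, 15, 16, 17]
Length 7; one witness is 11, 12, 13, 14, 15, 16, 17.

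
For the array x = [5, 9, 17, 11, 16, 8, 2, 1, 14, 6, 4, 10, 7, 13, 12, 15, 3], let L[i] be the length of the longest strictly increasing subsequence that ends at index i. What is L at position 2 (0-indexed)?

dp[i] = 1 + max{dp[j] : j<i, x[j]<x[i]} (or 1 if no such j):
i:      0  1  2  3  4  5  6  7  8  9 10 11 12 13 14 15 16
x[i]:   5  9 17 11 16  8  2  1 14  6  4 10  7 13 12 15  3
dp:     1  2  3  3  4  2  1  1  4  2  2  3  3  4  4  5  2
At index 2 the value is 3.

3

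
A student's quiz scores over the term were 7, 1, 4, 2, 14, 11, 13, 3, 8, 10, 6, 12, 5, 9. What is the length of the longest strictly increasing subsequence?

6

Track the smallest tail for each achievable length (strict):
7 → extends → [7]
1 → replaces 7 → [1]
4 → extends → [1, 4]
2 → replaces 4 → [1, 2]
14 → extends → [1, 2, 14]
11 → replaces 14 → [1, 2, 11]
13 → extends → [1, 2, 11, 13]
3 → replaces 11 → [1, 2, 3, 13]
8 → replaces 13 → [1, 2, 3, 8]
10 → extends → [1, 2, 3, 8, 10]
6 → replaces 8 → [1, 2, 3, 6, 10]
12 → extends → [1, 2, 3, 6, 10, 12]
5 → replaces 6 → [1, 2, 3, 5, 10, 12]
9 → replaces 10 → [1, 2, 3, 5, 9, 12]
Six tails, so the longest strictly increasing subsequence has length 6 (e.g. 1, 2, 3, 8, 10, 12).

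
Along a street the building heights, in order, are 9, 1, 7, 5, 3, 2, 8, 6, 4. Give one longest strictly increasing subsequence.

1, 7, 8

Patience tails give the LIS length; then backtrack through the dp parents:
9 → extends → [9]
1 → replaces 9 → [1]
7 → extends → [1, 7]
5 → replaces 7 → [1, 5]
3 → replaces 5 → [1, 3]
2 → replaces 3 → [1, 2]
8 → extends → [1, 2, 8]
6 → replaces 8 → [1, 2, 6]
4 → replaces 6 → [1, 2, 4]
Length 3; one witness is 1, 7, 8.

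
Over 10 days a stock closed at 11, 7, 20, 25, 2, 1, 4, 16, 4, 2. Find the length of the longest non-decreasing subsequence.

Let dp[i] be the length of the longest such subsequence ending at index i:
i:      1  2  3  4  5  6  7  8  9 10
a[i]:  11  7 20 25  2  1  4 16  4  2
dp:     1  1  2  3  1  1  2  3  3  2
Maximum dp value is 3.

3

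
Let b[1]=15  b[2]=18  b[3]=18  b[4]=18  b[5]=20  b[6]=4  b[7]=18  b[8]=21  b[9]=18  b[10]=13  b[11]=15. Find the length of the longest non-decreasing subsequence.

Track the smallest tail for each achievable length (allowing ties):
15 → extends → [15]
18 → extends → [15, 18]
18 → extends → [15, 18, 18]
18 → extends → [15, 18, 18, 18]
20 → extends → [15, 18, 18, 18, 20]
4 → replaces 15 → [4, 18, 18, 18, 20]
18 → replaces 20 → [4, 18, 18, 18, 18]
21 → extends → [4, 18, 18, 18, 18, 21]
18 → replaces 21 → [4, 18, 18, 18, 18, 18]
13 → replaces 18 → [4, 13, 18, 18, 18, 18]
15 → replaces 18 → [4, 13, 15, 18, 18, 18]
Six tails, so the longest non-decreasing subsequence has length 6 (e.g. 15, 18, 18, 18, 20, 21).

6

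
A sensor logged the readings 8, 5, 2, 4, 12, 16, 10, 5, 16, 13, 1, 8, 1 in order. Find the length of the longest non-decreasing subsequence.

Let dp[i] be the length of the longest such subsequence ending at index i:
i:      1  2  3  4  5  6  7  8  9 10 11 12 13
a[i]:   8  5  2  4 12 16 10  5 16 13  1  8  1
dp:     1  1  1  2  3  4  3  3  5  4  1  4  2
Maximum dp value is 5.

5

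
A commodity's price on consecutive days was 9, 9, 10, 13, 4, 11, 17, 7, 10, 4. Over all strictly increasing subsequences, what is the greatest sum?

Let S[i] be the best sum of a strictly increasing subsequence ending at i:
i:      1  2  3  4  5  6  7  8  9 10
a[i]:   9  9 10 13  4 11 17  7 10  4
S:      9  9 19 32  4 30 49 11 21  4
Maximum is 49 (e.g. 9 + 10 + 13 + 17).

49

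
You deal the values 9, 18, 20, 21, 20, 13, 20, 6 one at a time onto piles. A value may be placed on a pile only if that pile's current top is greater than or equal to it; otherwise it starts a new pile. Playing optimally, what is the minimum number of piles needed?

4

Place each on the leftmost legal pile:
9 → new pile 1 (tops now [9])
18 → new pile 2 (tops now [9, 18])
20 → new pile 3 (tops now [9, 18, 20])
21 → new pile 4 (tops now [9, 18, 20, 21])
20 → pile 3 (tops now [9, 18, 20, 21])
13 → pile 2 (tops now [9, 13, 20, 21])
20 → pile 3 (tops now [9, 13, 20, 21])
6 → pile 1 (tops now [6, 13, 20, 21])
Four piles.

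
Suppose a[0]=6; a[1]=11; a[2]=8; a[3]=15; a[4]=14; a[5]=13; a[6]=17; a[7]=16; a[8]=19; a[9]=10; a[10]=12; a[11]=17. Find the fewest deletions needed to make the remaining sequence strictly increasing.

7

Fewest deletions = n − (longest strictly increasing subsequence).
i:      0  1  2  3  4  5  6  7  8  9 10 11
a[i]:   6 11  8 15 14 13 17 16 19 10 12 17
dp:     1  2  2  3  3  3  4  4  5  3  4  5
max dp = 5, so deletions = 12 − 5 = 7.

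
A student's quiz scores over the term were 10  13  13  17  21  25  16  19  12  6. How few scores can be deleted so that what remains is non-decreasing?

Fewest deletions = n − (longest non-decreasing subsequence).
i:      1  2  3  4  5  6  7  8  9 10
a[i]:  10 13 13 17 21 25 16 19 12  6
dp:     1  2  3  4  5  6  4  5  2  1
max dp = 6, so deletions = 10 − 6 = 4.

4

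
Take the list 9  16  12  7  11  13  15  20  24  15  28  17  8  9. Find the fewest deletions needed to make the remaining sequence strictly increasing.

Fewest deletions = n − (longest strictly increasing subsequence).
i:      1  2  3  4  5  6  7  8  9 10 11 12 13 14
a[i]:   9 16 12  7 11 13 15 20 24 15 28 17  8  9
dp:     1  2  2  1  2  3  4  5  6  4  7  5  2  3
max dp = 7, so deletions = 14 − 7 = 7.

7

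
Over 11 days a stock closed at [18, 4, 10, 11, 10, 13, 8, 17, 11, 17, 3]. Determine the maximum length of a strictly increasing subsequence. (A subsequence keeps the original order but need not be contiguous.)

Track the smallest tail for each achievable length (strict):
18 → extends → [18]
4 → replaces 18 → [4]
10 → extends → [4, 10]
11 → extends → [4, 10, 11]
10 → already a tail → [4, 10, 11]
13 → extends → [4, 10, 11, 13]
8 → replaces 10 → [4, 8, 11, 13]
17 → extends → [4, 8, 11, 13, 17]
11 → already a tail → [4, 8, 11, 13, 17]
17 → already a tail → [4, 8, 11, 13, 17]
3 → replaces 4 → [3, 8, 11, 13, 17]
Five tails, so the longest strictly increasing subsequence has length 5 (e.g. 4, 10, 11, 13, 17).

5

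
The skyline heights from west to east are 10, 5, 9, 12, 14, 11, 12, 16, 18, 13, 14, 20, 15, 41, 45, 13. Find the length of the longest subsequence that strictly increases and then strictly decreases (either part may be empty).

10

inc[i] = longest strictly increasing subsequence ending at i; dec[i] = longest strictly decreasing subsequence starting at i:
i:      1  2  3  4  5  6  7  8  9 10 11 12 13 14 15 16
a[i]:  10  5  9 12 14 11 12 16 18 13 14 20 15 41 45 13
inc:    1  1  2  3  4  3  4  5  6  5  6  7  7  8  9  5
dec:    2  1  1  2  2  1  1  3  3  1  2  3  2  2  2  1
Best peak at i=15 (value 45): inc=9, dec=2, length 9+2−1 = 10.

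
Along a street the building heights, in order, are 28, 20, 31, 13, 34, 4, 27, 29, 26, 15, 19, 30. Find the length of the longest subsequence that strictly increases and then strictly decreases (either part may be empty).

6

inc[i] = longest strictly increasing subsequence ending at i; dec[i] = longest strictly decreasing subsequence starting at i:
i:      1  2  3  4  5  6  7  8  9 10 11 12
a[i]:  28 20 31 13 34  4 27 29 26 15 19 30
inc:    1  1  2  1  3  1  2  3  2  2  3  4
dec:    4  3  4  2  4  1  3  3  2  1  1  1
Best peak at i=5 (value 34): inc=3, dec=4, length 3+4−1 = 6.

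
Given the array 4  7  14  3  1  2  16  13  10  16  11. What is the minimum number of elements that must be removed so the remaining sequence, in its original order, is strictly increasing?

Fewest deletions = n − (longest strictly increasing subsequence).
i:      1  2  3  4  5  6  7  8  9 10 11
a[i]:   4  7 14  3  1  2 16 13 10 16 11
dp:     1  2  3  1  1  2  4  3  3  4  4
max dp = 4, so deletions = 11 − 4 = 7.

7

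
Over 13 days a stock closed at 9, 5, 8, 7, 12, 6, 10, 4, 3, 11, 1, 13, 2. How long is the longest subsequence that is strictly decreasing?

Let dp[i] be the longest strictly decreasing subsequence ending at i:
i:      1  2  3  4  5  6  7  8  9 10 11 12 13
a[i]:   9  5  8  7 12  6 10  4  3 11  1 13  2
dp:     1  2  2  3  1  4  2  5  6  2  7  1  7
Maximum is 7.

7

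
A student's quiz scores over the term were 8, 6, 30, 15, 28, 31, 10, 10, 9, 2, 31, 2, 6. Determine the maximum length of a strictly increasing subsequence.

Track the smallest tail for each achievable length (strict):
8 → extends → [8]
6 → replaces 8 → [6]
30 → extends → [6, 30]
15 → replaces 30 → [6, 15]
28 → extends → [6, 15, 28]
31 → extends → [6, 15, 28, 31]
10 → replaces 15 → [6, 10, 28, 31]
10 → already a tail → [6, 10, 28, 31]
9 → replaces 10 → [6, 9, 28, 31]
2 → replaces 6 → [2, 9, 28, 31]
31 → already a tail → [2, 9, 28, 31]
2 → already a tail → [2, 9, 28, 31]
6 → replaces 9 → [2, 6, 28, 31]
Four tails, so the longest strictly increasing subsequence has length 4 (e.g. 8, 15, 28, 31).

4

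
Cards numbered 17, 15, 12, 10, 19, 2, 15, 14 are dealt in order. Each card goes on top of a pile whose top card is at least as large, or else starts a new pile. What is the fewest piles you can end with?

Place each on the leftmost legal pile:
17 → new pile 1 (tops now [17])
15 → pile 1 (tops now [15])
12 → pile 1 (tops now [12])
10 → pile 1 (tops now [10])
19 → new pile 2 (tops now [10, 19])
2 → pile 1 (tops now [2, 19])
15 → pile 2 (tops now [2, 15])
14 → pile 2 (tops now [2, 14])
Two piles.

2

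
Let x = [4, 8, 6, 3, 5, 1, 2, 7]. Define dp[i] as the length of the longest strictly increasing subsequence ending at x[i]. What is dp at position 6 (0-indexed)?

2

dp[i] = 1 + max{dp[j] : j<i, x[j]<x[i]} (or 1 if no such j):
i:     0 1 2 3 4 5 6 7
x[i]:  4 8 6 3 5 1 2 7
dp:    1 2 2 1 2 1 2 3
At index 6 the value is 2.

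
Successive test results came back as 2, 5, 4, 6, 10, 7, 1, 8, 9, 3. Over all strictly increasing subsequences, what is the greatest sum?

37

Let S[i] be the best sum of a strictly increasing subsequence ending at i:
i:      1  2  3  4  5  6  7  8  9 10
a[i]:   2  5  4  6 10  7  1  8  9  3
S:      2  7  6 13 23 20  1 28 37  5
Maximum is 37 (e.g. 2 + 5 + 6 + 7 + 8 + 9).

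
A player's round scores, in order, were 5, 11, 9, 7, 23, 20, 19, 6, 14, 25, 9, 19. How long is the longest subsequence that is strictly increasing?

4

Let dp[i] be the length of the longest such subsequence ending at index i:
i:      1  2  3  4  5  6  7  8  9 10 11 12
a[i]:   5 11  9  7 23 20 19  6 14 25  9 19
dp:     1  2  2  2  3  3  3  2  3  4  3  4
Maximum dp value is 4.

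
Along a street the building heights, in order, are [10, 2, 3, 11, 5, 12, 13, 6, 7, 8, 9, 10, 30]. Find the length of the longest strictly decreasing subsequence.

2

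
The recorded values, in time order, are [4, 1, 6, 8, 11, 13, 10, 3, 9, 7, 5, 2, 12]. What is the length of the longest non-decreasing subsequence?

Let dp[i] be the length of the longest such subsequence ending at index i:
i:      1  2  3  4  5  6  7  8  9 10 11 12 13
a[i]:   4  1  6  8 11 13 10  3  9  7  5  2 12
dp:     1  1  2  3  4  5  4  2  4  3  3  2  5
Maximum dp value is 5.

5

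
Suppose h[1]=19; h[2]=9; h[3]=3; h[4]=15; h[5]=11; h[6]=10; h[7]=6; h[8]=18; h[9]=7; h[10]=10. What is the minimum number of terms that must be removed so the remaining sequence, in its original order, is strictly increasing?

Fewest deletions = n − (longest strictly increasing subsequence).
i:      1  2  3  4  5  6  7  8  9 10
h[i]:  19  9  3 15 11 10  6 18  7 10
dp:     1  1  1  2  2  2  2  3  3  4
max dp = 4, so deletions = 10 − 4 = 6.

6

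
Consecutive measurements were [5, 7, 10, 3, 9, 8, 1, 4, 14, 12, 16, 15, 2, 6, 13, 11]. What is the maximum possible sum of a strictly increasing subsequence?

Let S[i] be the best sum of a strictly increasing subsequence ending at i:
i:      1  2  3  4  5  6  7  8  9 10 11 12 13 14 15 16
a[i]:   5  7 10  3  9  8  1  4 14 12 16 15  2  6 13 11
S:      5 12 22  3 21 20  1  7 36 34 52 51  3 13 47 33
Maximum is 52 (e.g. 5 + 7 + 10 + 14 + 16).

52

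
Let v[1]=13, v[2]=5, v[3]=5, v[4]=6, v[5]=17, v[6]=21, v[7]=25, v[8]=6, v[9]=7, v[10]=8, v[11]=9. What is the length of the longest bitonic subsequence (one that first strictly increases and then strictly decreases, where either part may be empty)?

6

inc[i] = longest strictly increasing subsequence ending at i; dec[i] = longest strictly decreasing subsequence starting at i:
i:      1  2  3  4  5  6  7  8  9 10 11
v[i]:  13  5  5  6 17 21 25  6  7  8  9
inc:    1  1  1  2  3  4  5  2  3  4  5
dec:    2  1  1  1  2  2  2  1  1  1  1
Best peak at i=7 (value 25): inc=5, dec=2, length 5+2−1 = 6.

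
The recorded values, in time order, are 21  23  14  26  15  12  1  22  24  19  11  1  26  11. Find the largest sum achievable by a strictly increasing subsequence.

Let S[i] be the best sum of a strictly increasing subsequence ending at i:
i:       1   2   3   4   5   6   7   8   9  10  11  12  13  14
a[i]:   21  23  14  26  15  12   1  22  24  19  11   1  26  11
S:      21  44  14  70  29  12   1  51  75  48  12   1 101  12
Maximum is 101 (e.g. 14 + 15 + 22 + 24 + 26).

101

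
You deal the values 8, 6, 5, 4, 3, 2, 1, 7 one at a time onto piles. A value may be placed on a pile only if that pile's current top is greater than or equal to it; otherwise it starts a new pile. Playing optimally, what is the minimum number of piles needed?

Place each on the leftmost legal pile:
8 → new pile 1 (tops now [8])
6 → pile 1 (tops now [6])
5 → pile 1 (tops now [5])
4 → pile 1 (tops now [4])
3 → pile 1 (tops now [3])
2 → pile 1 (tops now [2])
1 → pile 1 (tops now [1])
7 → new pile 2 (tops now [1, 7])
Two piles.

2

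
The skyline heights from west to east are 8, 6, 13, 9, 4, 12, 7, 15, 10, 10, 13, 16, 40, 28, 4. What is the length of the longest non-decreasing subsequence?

7

Track the smallest tail for each achievable length (allowing ties):
8 → extends → [8]
6 → replaces 8 → [6]
13 → extends → [6, 13]
9 → replaces 13 → [6, 9]
4 → replaces 6 → [4, 9]
12 → extends → [4, 9, 12]
7 → replaces 9 → [4, 7, 12]
15 → extends → [4, 7, 12, 15]
10 → replaces 12 → [4, 7, 10, 15]
10 → replaces 15 → [4, 7, 10, 10]
13 → extends → [4, 7, 10, 10, 13]
16 → extends → [4, 7, 10, 10, 13, 16]
40 → extends → [4, 7, 10, 10, 13, 16, 40]
28 → replaces 40 → [4, 7, 10, 10, 13, 16, 28]
4 → replaces 7 → [4, 4, 10, 10, 13, 16, 28]
Seven tails, so the longest non-decreasing subsequence has length 7 (e.g. 8, 9, 10, 10, 13, 16, 40).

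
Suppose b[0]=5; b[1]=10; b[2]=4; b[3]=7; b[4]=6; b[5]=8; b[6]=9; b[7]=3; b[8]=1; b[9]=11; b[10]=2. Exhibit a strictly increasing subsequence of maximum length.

Patience tails give the LIS length; then backtrack through the dp parents:
5 → extends → [5]
10 → extends → [5, 10]
4 → replaces 5 → [4, 10]
7 → replaces 10 → [4, 7]
6 → replaces 7 → [4, 6]
8 → extends → [4, 6, 8]
9 → extends → [4, 6, 8, 9]
3 → replaces 4 → [3, 6, 8, 9]
1 → replaces 3 → [1, 6, 8, 9]
11 → extends → [1, 6, 8, 9, 11]
2 → replaces 6 → [1, 2, 8, 9, 11]
Length 5; one witness is 5, 7, 8, 9, 11.

5, 7, 8, 9, 11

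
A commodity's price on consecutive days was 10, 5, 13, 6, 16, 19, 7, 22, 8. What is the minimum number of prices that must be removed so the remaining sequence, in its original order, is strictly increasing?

4

Fewest deletions = n − (longest strictly increasing subsequence).
Patience tails:
10 → extends → [10]
5 → replaces 10 → [5]
13 → extends → [5, 13]
6 → replaces 13 → [5, 6]
16 → extends → [5, 6, 16]
19 → extends → [5, 6, 16, 19]
7 → replaces 16 → [5, 6, 7, 19]
22 → extends → [5, 6, 7, 19, 22]
8 → replaces 19 → [5, 6, 7, 8, 22]
Longest strictly increasing subsequence has length 5, so deletions = 9 − 5 = 4.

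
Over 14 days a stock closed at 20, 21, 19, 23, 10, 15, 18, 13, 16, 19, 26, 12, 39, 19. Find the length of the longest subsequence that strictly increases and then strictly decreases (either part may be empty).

inc[i] = longest strictly increasing subsequence ending at i; dec[i] = longest strictly decreasing subsequence starting at i:
i:      1  2  3  4  5  6  7  8  9 10 11 12 13 14
a[i]:  20 21 19 23 10 15 18 13 16 19 26 12 39 19
inc:    1  2  1  3  1  2  3  2  3  4  5  2  6  4
dec:    5  5  4  4  1  3  3  2  2  2  2  1  2  1
Best peak at i=13 (value 39): inc=6, dec=2, length 6+2−1 = 7.

7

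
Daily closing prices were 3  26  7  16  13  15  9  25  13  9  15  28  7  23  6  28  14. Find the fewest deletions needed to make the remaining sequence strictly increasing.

10

Fewest deletions = n − (longest strictly increasing subsequence).
Patience tails:
3 → extends → [3]
26 → extends → [3, 26]
7 → replaces 26 → [3, 7]
16 → extends → [3, 7, 16]
13 → replaces 16 → [3, 7, 13]
15 → extends → [3, 7, 13, 15]
9 → replaces 13 → [3, 7, 9, 15]
25 → extends → [3, 7, 9, 15, 25]
13 → replaces 15 → [3, 7, 9, 13, 25]
9 → already a tail → [3, 7, 9, 13, 25]
15 → replaces 25 → [3, 7, 9, 13, 15]
28 → extends → [3, 7, 9, 13, 15, 28]
7 → already a tail → [3, 7, 9, 13, 15, 28]
23 → replaces 28 → [3, 7, 9, 13, 15, 23]
6 → replaces 7 → [3, 6, 9, 13, 15, 23]
28 → extends → [3, 6, 9, 13, 15, 23, 28]
14 → replaces 15 → [3, 6, 9, 13, 14, 23, 28]
Longest strictly increasing subsequence has length 7, so deletions = 17 − 7 = 10.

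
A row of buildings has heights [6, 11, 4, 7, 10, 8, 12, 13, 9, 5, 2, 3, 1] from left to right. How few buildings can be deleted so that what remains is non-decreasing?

Fewest deletions = n − (longest non-decreasing subsequence).
i:      1  2  3  4  5  6  7  8  9 10 11 12 13
a[i]:   6 11  4  7 10  8 12 13  9  5  2  3  1
dp:     1  2  1  2  3  3  4  5  4  2  1  2  1
max dp = 5, so deletions = 13 − 5 = 8.

8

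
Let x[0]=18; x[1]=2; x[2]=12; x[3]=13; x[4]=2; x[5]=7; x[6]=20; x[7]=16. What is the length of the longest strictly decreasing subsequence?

Negate each value so 'decreasing' becomes 'increasing', then run patience tails on the negated sequence:
-18 → extends → [-18]
-2 → extends → [-18, -2]
-12 → replaces -2 → [-18, -12]
-13 → replaces -12 → [-18, -13]
-2 → extends → [-18, -13, -2]
-7 → replaces -2 → [-18, -13, -7]
-20 → replaces -18 → [-20, -13, -7]
-16 → replaces -13 → [-20, -16, -7]
Three tails, so the longest strictly decreasing subsequence of the original has length 3.

3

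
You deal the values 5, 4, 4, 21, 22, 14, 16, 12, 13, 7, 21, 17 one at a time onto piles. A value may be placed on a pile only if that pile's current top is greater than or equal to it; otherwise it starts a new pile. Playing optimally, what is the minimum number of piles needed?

4

Place each on the leftmost legal pile:
5 → new pile 1 (tops now [5])
4 → pile 1 (tops now [4])
4 → pile 1 (tops now [4])
21 → new pile 2 (tops now [4, 21])
22 → new pile 3 (tops now [4, 21, 22])
14 → pile 2 (tops now [4, 14, 22])
16 → pile 3 (tops now [4, 14, 16])
12 → pile 2 (tops now [4, 12, 16])
13 → pile 3 (tops now [4, 12, 13])
7 → pile 2 (tops now [4, 7, 13])
21 → new pile 4 (tops now [4, 7, 13, 21])
17 → pile 4 (tops now [4, 7, 13, 17])
Four piles.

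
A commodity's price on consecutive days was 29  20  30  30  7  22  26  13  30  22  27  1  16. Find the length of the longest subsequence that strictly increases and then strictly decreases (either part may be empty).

6

inc[i] = longest strictly increasing subsequence ending at i; dec[i] = longest strictly decreasing subsequence starting at i:
i:      1  2  3  4  5  6  7  8  9 10 11 12 13
a[i]:  29 20 30 30  7 22 26 13 30 22 27  1 16
inc:    1  1  2  2  1  2  3  2  4  3  4  1  3
dec:    4  3  4  4  2  3  3  2  3  2  2  1  1
Best peak at i=9 (value 30): inc=4, dec=3, length 4+3−1 = 6.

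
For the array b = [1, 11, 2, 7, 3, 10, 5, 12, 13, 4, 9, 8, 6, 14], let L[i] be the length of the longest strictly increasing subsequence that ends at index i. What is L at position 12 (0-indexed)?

dp[i] = 1 + max{dp[j] : j<i, b[j]<b[i]} (or 1 if no such j):
i:      0  1  2  3  4  5  6  7  8  9 10 11 12 13
b[i]:   1 11  2  7  3 10  5 12 13  4  9  8  6 14
dp:     1  2  2  3  3  4  4  5  6  4  5  5  5  7
At index 12 the value is 5.

5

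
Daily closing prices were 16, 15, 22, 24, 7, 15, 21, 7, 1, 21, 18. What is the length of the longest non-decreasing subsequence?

Track the smallest tail for each achievable length (allowing ties):
16 → extends → [16]
15 → replaces 16 → [15]
22 → extends → [15, 22]
24 → extends → [15, 22, 24]
7 → replaces 15 → [7, 22, 24]
15 → replaces 22 → [7, 15, 24]
21 → replaces 24 → [7, 15, 21]
7 → replaces 15 → [7, 7, 21]
1 → replaces 7 → [1, 7, 21]
21 → extends → [1, 7, 21, 21]
18 → replaces 21 → [1, 7, 18, 21]
Four tails, so the longest non-decreasing subsequence has length 4 (e.g. 15, 15, 21, 21).

4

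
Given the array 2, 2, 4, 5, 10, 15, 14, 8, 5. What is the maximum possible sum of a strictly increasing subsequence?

36

Let S[i] be the best sum of a strictly increasing subsequence ending at i:
i:      1  2  3  4  5  6  7  8  9
a[i]:   2  2  4  5 10 15 14  8  5
S:      2  2  6 11 21 36 35 19 11
Maximum is 36 (e.g. 2 + 4 + 5 + 10 + 15).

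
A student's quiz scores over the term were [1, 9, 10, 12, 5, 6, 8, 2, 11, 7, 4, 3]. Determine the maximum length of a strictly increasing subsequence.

5

Track the smallest tail for each achievable length (strict):
1 → extends → [1]
9 → extends → [1, 9]
10 → extends → [1, 9, 10]
12 → extends → [1, 9, 10, 12]
5 → replaces 9 → [1, 5, 10, 12]
6 → replaces 10 → [1, 5, 6, 12]
8 → replaces 12 → [1, 5, 6, 8]
2 → replaces 5 → [1, 2, 6, 8]
11 → extends → [1, 2, 6, 8, 11]
7 → replaces 8 → [1, 2, 6, 7, 11]
4 → replaces 6 → [1, 2, 4, 7, 11]
3 → replaces 4 → [1, 2, 3, 7, 11]
Five tails, so the longest strictly increasing subsequence has length 5 (e.g. 1, 5, 6, 8, 11).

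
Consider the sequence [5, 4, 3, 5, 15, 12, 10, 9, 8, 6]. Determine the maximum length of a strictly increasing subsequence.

3

Track the smallest tail for each achievable length (strict):
5 → extends → [5]
4 → replaces 5 → [4]
3 → replaces 4 → [3]
5 → extends → [3, 5]
15 → extends → [3, 5, 15]
12 → replaces 15 → [3, 5, 12]
10 → replaces 12 → [3, 5, 10]
9 → replaces 10 → [3, 5, 9]
8 → replaces 9 → [3, 5, 8]
6 → replaces 8 → [3, 5, 6]
Three tails, so the longest strictly increasing subsequence has length 3 (e.g. 4, 5, 15).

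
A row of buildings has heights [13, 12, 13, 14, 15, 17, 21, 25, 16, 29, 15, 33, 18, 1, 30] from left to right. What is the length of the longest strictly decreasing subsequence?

4

Negate each value so 'decreasing' becomes 'increasing', then run patience tails on the negated sequence:
-13 → extends → [-13]
-12 → extends → [-13, -12]
-13 → already a tail → [-13, -12]
-14 → replaces -13 → [-14, -12]
-15 → replaces -14 → [-15, -12]
-17 → replaces -15 → [-17, -12]
-21 → replaces -17 → [-21, -12]
-25 → replaces -21 → [-25, -12]
-16 → replaces -12 → [-25, -16]
-29 → replaces -25 → [-29, -16]
-15 → extends → [-29, -16, -15]
-33 → replaces -29 → [-33, -16, -15]
-18 → replaces -16 → [-33, -18, -15]
-1 → extends → [-33, -18, -15, -1]
-30 → replaces -18 → [-33, -30, -15, -1]
Four tails, so the longest strictly decreasing subsequence of the original has length 4.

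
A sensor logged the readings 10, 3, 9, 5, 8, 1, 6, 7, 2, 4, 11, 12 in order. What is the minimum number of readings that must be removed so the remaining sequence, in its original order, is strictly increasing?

Fewest deletions = n − (longest strictly increasing subsequence).
Patience tails:
10 → extends → [10]
3 → replaces 10 → [3]
9 → extends → [3, 9]
5 → replaces 9 → [3, 5]
8 → extends → [3, 5, 8]
1 → replaces 3 → [1, 5, 8]
6 → replaces 8 → [1, 5, 6]
7 → extends → [1, 5, 6, 7]
2 → replaces 5 → [1, 2, 6, 7]
4 → replaces 6 → [1, 2, 4, 7]
11 → extends → [1, 2, 4, 7, 11]
12 → extends → [1, 2, 4, 7, 11, 12]
Longest strictly increasing subsequence has length 6, so deletions = 12 − 6 = 6.

6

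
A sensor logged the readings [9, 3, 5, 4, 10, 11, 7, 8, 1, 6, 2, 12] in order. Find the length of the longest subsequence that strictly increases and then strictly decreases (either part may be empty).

inc[i] = longest strictly increasing subsequence ending at i; dec[i] = longest strictly decreasing subsequence starting at i:
i:      1  2  3  4  5  6  7  8  9 10 11 12
a[i]:   9  3  5  4 10 11  7  8  1  6  2 12
inc:    1  1  2  2  3  4  3  4  1  3  2  5
dec:    4  2  3  2  4  4  3  3  1  2  1  1
Best peak at i=6 (value 11): inc=4, dec=4, length 4+4−1 = 7.

7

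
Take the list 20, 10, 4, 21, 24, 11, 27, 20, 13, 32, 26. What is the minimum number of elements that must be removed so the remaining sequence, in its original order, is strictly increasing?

Fewest deletions = n − (longest strictly increasing subsequence).
Patience tails:
20 → extends → [20]
10 → replaces 20 → [10]
4 → replaces 10 → [4]
21 → extends → [4, 21]
24 → extends → [4, 21, 24]
11 → replaces 21 → [4, 11, 24]
27 → extends → [4, 11, 24, 27]
20 → replaces 24 → [4, 11, 20, 27]
13 → replaces 20 → [4, 11, 13, 27]
32 → extends → [4, 11, 13, 27, 32]
26 → replaces 27 → [4, 11, 13, 26, 32]
Longest strictly increasing subsequence has length 5, so deletions = 11 − 5 = 6.

6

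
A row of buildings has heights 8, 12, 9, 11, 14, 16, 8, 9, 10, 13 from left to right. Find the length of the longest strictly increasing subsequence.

Let dp[i] be the length of the longest such subsequence ending at index i:
i:      1  2  3  4  5  6  7  8  9 10
a[i]:   8 12  9 11 14 16  8  9 10 13
dp:     1  2  2  3  4  5  1  2  3  4
Maximum dp value is 5.

5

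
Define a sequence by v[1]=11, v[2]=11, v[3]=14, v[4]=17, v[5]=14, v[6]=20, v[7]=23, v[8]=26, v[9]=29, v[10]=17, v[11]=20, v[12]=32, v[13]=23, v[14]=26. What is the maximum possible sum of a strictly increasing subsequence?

172

Let S[i] be the best sum of a strictly increasing subsequence ending at i:
i:       1   2   3   4   5   6   7   8   9  10  11  12  13  14
v[i]:   11  11  14  17  14  20  23  26  29  17  20  32  23  26
S:      11  11  25  42  25  62  85 111 140  42  62 172  85 111
Maximum is 172 (e.g. 11 + 14 + 17 + 20 + 23 + 26 + 29 + 32).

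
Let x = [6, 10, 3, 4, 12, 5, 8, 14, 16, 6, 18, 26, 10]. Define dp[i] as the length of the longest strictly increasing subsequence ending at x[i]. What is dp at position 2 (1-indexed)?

2

dp[i] = 1 + max{dp[j] : j<i, x[j]<x[i]} (or 1 if no such j):
i:      1  2  3  4  5  6  7  8  9 10 11 12 13
x[i]:   6 10  3  4 12  5  8 14 16  6 18 26 10
dp:     1  2  1  2  3  3  4  5  6  4  7  8  5
At index 2 the value is 2.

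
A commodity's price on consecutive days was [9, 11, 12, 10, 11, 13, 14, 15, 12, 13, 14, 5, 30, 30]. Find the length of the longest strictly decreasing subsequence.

Negate each value so 'decreasing' becomes 'increasing', then run patience tails on the negated sequence:
-9 → extends → [-9]
-11 → replaces -9 → [-11]
-12 → replaces -11 → [-12]
-10 → extends → [-12, -10]
-11 → replaces -10 → [-12, -11]
-13 → replaces -12 → [-13, -11]
-14 → replaces -13 → [-14, -11]
-15 → replaces -14 → [-15, -11]
-12 → replaces -11 → [-15, -12]
-13 → replaces -12 → [-15, -13]
-14 → replaces -13 → [-15, -14]
-5 → extends → [-15, -14, -5]
-30 → replaces -15 → [-30, -14, -5]
-30 → already a tail → [-30, -14, -5]
Three tails, so the longest strictly decreasing subsequence of the original has length 3.

3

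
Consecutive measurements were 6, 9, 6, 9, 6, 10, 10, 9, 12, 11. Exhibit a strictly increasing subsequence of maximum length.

Patience tails give the LIS length; then backtrack through the dp parents:
6 → extends → [6]
9 → extends → [6, 9]
6 → already a tail → [6, 9]
9 → already a tail → [6, 9]
6 → already a tail → [6, 9]
10 → extends → [6, 9, 10]
10 → already a tail → [6, 9, 10]
9 → already a tail → [6, 9, 10]
12 → extends → [6, 9, 10, 12]
11 → replaces 12 → [6, 9, 10, 11]
Length 4; one witness is 6, 9, 10, 12.

6, 9, 10, 12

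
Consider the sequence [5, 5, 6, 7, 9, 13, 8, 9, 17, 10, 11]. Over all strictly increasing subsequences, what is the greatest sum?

Let S[i] be the best sum of a strictly increasing subsequence ending at i:
i:      1  2  3  4  5  6  7  8  9 10 11
a[i]:   5  5  6  7  9 13  8  9 17 10 11
S:      5  5 11 18 27 40 26 35 57 45 56
Maximum is 57 (e.g. 5 + 6 + 7 + 9 + 13 + 17).

57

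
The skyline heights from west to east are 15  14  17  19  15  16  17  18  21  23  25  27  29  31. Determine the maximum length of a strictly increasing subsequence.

11

Let dp[i] be the length of the longest such subsequence ending at index i:
i:      1  2  3  4  5  6  7  8  9 10 11 12 13 14
a[i]:  15 14 17 19 15 16 17 18 21 23 25 27 29 31
dp:     1  1  2  3  2  3  4  5  6  7  8  9 10 11
Maximum dp value is 11.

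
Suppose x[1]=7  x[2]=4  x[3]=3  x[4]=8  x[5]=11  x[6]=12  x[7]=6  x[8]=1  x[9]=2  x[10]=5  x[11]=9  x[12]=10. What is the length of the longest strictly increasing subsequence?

5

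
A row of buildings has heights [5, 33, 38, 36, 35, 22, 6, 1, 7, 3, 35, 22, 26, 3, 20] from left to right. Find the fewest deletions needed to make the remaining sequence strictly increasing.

10

Fewest deletions = n − (longest strictly increasing subsequence).
Patience tails:
5 → extends → [5]
33 → extends → [5, 33]
38 → extends → [5, 33, 38]
36 → replaces 38 → [5, 33, 36]
35 → replaces 36 → [5, 33, 35]
22 → replaces 33 → [5, 22, 35]
6 → replaces 22 → [5, 6, 35]
1 → replaces 5 → [1, 6, 35]
7 → replaces 35 → [1, 6, 7]
3 → replaces 6 → [1, 3, 7]
35 → extends → [1, 3, 7, 35]
22 → replaces 35 → [1, 3, 7, 22]
26 → extends → [1, 3, 7, 22, 26]
3 → already a tail → [1, 3, 7, 22, 26]
20 → replaces 22 → [1, 3, 7, 20, 26]
Longest strictly increasing subsequence has length 5, so deletions = 15 − 5 = 10.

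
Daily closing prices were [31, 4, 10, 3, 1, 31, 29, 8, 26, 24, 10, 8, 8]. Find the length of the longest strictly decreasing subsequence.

6

Negate each value so 'decreasing' becomes 'increasing', then run patience tails on the negated sequence:
-31 → extends → [-31]
-4 → extends → [-31, -4]
-10 → replaces -4 → [-31, -10]
-3 → extends → [-31, -10, -3]
-1 → extends → [-31, -10, -3, -1]
-31 → already a tail → [-31, -10, -3, -1]
-29 → replaces -10 → [-31, -29, -3, -1]
-8 → replaces -3 → [-31, -29, -8, -1]
-26 → replaces -8 → [-31, -29, -26, -1]
-24 → replaces -1 → [-31, -29, -26, -24]
-10 → extends → [-31, -29, -26, -24, -10]
-8 → extends → [-31, -29, -26, -24, -10, -8]
-8 → already a tail → [-31, -29, -26, -24, -10, -8]
Six tails, so the longest strictly decreasing subsequence of the original has length 6.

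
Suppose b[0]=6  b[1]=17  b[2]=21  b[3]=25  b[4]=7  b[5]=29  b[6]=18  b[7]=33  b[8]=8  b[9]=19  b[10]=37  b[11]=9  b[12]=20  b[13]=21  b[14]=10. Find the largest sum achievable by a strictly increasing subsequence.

168

Let S[i] be the best sum of a strictly increasing subsequence ending at i:
i:       0   1   2   3   4   5   6   7   8   9  10  11  12  13  14
b[i]:    6  17  21  25   7  29  18  33   8  19  37   9  20  21  10
S:       6  23  44  69  13  98  41 131  21  60 168  30  80 101  40
Maximum is 168 (e.g. 6 + 17 + 21 + 25 + 29 + 33 + 37).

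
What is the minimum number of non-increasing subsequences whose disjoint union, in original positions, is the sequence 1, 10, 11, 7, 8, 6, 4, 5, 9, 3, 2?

4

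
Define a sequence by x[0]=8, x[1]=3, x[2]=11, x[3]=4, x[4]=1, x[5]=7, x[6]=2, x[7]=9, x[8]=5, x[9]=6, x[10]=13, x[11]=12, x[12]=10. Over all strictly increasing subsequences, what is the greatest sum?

Let S[i] be the best sum of a strictly increasing subsequence ending at i:
i:      0  1  2  3  4  5  6  7  8  9 10 11 12
x[i]:   8  3 11  4  1  7  2  9  5  6 13 12 10
S:      8  3 19  7  1 14  3 23 12 18 36 35 33
Maximum is 36 (e.g. 3 + 4 + 7 + 9 + 13).

36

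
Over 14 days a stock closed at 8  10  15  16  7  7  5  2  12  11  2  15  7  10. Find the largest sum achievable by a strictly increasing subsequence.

Let S[i] be the best sum of a strictly increasing subsequence ending at i:
i:      1  2  3  4  5  6  7  8  9 10 11 12 13 14
a[i]:   8 10 15 16  7  7  5  2 12 11  2 15  7 10
S:      8 18 33 49  7  7  5  2 30 29  2 45 12 22
Maximum is 49 (e.g. 8 + 10 + 15 + 16).

49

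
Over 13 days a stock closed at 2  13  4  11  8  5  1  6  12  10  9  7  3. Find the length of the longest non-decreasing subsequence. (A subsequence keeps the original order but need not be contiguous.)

Track the smallest tail for each achievable length (allowing ties):
2 → extends → [2]
13 → extends → [2, 13]
4 → replaces 13 → [2, 4]
11 → extends → [2, 4, 11]
8 → replaces 11 → [2, 4, 8]
5 → replaces 8 → [2, 4, 5]
1 → replaces 2 → [1, 4, 5]
6 → extends → [1, 4, 5, 6]
12 → extends → [1, 4, 5, 6, 12]
10 → replaces 12 → [1, 4, 5, 6, 10]
9 → replaces 10 → [1, 4, 5, 6, 9]
7 → replaces 9 → [1, 4, 5, 6, 7]
3 → replaces 4 → [1, 3, 5, 6, 7]
Five tails, so the longest non-decreasing subsequence has length 5 (e.g. 2, 4, 5, 6, 12).

5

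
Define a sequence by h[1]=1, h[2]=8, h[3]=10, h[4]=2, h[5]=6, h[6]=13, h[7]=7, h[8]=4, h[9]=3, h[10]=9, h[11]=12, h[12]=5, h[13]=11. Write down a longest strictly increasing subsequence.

Patience tails give the LIS length; then backtrack through the dp parents:
1 → extends → [1]
8 → extends → [1, 8]
10 → extends → [1, 8, 10]
2 → replaces 8 → [1, 2, 10]
6 → replaces 10 → [1, 2, 6]
13 → extends → [1, 2, 6, 13]
7 → replaces 13 → [1, 2, 6, 7]
4 → replaces 6 → [1, 2, 4, 7]
3 → replaces 4 → [1, 2, 3, 7]
9 → extends → [1, 2, 3, 7, 9]
12 → extends → [1, 2, 3, 7, 9, 12]
5 → replaces 7 → [1, 2, 3, 5, 9, 12]
11 → replaces 12 → [1, 2, 3, 5, 9, 11]
Length 6; one witness is 1, 2, 6, 7, 9, 12.

1, 2, 6, 7, 9, 12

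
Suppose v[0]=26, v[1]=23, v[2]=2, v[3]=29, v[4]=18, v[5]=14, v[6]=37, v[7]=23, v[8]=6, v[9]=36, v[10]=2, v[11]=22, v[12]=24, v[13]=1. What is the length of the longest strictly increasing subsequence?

4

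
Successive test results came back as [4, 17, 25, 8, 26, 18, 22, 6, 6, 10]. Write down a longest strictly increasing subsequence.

Patience tails give the LIS length; then backtrack through the dp parents:
4 → extends → [4]
17 → extends → [4, 17]
25 → extends → [4, 17, 25]
8 → replaces 17 → [4, 8, 25]
26 → extends → [4, 8, 25, 26]
18 → replaces 25 → [4, 8, 18, 26]
22 → replaces 26 → [4, 8, 18, 22]
6 → replaces 8 → [4, 6, 18, 22]
6 → already a tail → [4, 6, 18, 22]
10 → replaces 18 → [4, 6, 10, 22]
Length 4; one witness is 4, 17, 25, 26.

4, 17, 25, 26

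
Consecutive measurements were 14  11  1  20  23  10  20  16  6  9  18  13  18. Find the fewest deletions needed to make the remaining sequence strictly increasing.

Fewest deletions = n − (longest strictly increasing subsequence).
i:      1  2  3  4  5  6  7  8  9 10 11 12 13
a[i]:  14 11  1 20 23 10 20 16  6  9 18 13 18
dp:     1  1  1  2  3  2  3  3  2  3  4  4  5
max dp = 5, so deletions = 13 − 5 = 8.

8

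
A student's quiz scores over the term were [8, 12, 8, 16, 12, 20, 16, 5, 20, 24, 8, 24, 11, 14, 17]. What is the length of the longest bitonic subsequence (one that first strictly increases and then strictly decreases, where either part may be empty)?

inc[i] = longest strictly increasing subsequence ending at i; dec[i] = longest strictly decreasing subsequence starting at i:
i:      1  2  3  4  5  6  7  8  9 10 11 12 13 14 15
a[i]:   8 12  8 16 12 20 16  5 20 24  8 24 11 14 17
inc:    1  2  1  3  2  4  3  1  4  5  2  5  3  4  5
dec:    2  3  2  3  2  3  2  1  2  2  1  2  1  1  1
Best peak at i=6 (value 20): inc=4, dec=3, length 4+3−1 = 6.

6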